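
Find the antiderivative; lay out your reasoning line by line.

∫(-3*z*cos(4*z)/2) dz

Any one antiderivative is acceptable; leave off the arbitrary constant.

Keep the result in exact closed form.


Step 1. Integrate ∫(-3*z*cos(4*z)/2) dz by parts with u = z, dv = (-3*cos(4*z)/2) dz, so v = -3*sin(4*z)/8: now -3*z*sin(4*z)/8 + ∫(3*sin(4*z)/8) dz.
Step 2. Evaluate the standard form: now -3*z*sin(4*z)/8 - 3*cos(4*z)/32.
Answer: -3*z*sin(4*z)/8 - 3*cos(4*z)/32.


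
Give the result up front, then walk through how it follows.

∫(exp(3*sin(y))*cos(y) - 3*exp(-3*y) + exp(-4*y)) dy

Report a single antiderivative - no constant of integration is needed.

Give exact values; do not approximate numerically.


The answer is exp(3*sin(y))/3 + exp(-3*y) - exp(-4*y)/4.
Step 1. Rewrite: now ∫(exp(3*sin(y))*cos(y)) dy + ∫(exp(-4*y)) dy + ∫(-3*exp(-3*y)) dy.
Step 2. Evaluate the standard form: now ∫(exp(3*sin(y))*cos(y)) dy + ∫(-3*exp(-3*y)) dy - exp(-4*y)/4.
Step 3. Evaluate the standard form: now ∫(exp(3*sin(y))*cos(y)) dy + exp(-3*y) - exp(-4*y)/4.
Step 4. Substitute u = sin(y), turning ∫(exp(3*sin(y))*cos(y)) dy into ∫(exp(3*u)) du: now ∫(exp(3*u)) du + exp(-3*y) - exp(-4*y)/4.
Step 5. Evaluate the standard form: now exp(3*u)/3 + exp(-3*y) - exp(-4*y)/4.
Step 6. Substitute back u = sin(y): now exp(3*sin(y))/3 + exp(-3*y) - exp(-4*y)/4.
Answer: exp(3*sin(y))/3 + exp(-3*y) - exp(-4*y)/4.


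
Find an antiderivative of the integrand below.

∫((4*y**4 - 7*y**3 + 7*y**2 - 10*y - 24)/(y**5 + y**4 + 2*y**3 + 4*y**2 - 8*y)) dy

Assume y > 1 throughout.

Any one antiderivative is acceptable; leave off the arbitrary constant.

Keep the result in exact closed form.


Answer: 3*log(y) - 2*log(y - 1) + 3*log(y + 2) - 3*atan(y/2)/2.


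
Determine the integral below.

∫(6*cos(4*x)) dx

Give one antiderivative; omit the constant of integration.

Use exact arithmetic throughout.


Answer: 3*sin(4*x)/2.


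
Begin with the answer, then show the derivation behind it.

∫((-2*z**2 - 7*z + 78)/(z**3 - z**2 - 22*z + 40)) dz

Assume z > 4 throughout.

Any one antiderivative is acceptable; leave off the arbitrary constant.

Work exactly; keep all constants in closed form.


The answer is log(z - 4) - 4*log(z - 2) + log(z + 5).
Step 1. Decompose ∫((-2*z**2 - 7*z + 78)/(z**3 - z**2 - 22*z + 40)) dz by partial fractions, (-2*z**2 - 7*z + 78)/(z**3 - z**2 - 22*z + 40) = 1/(z + 5) - 4/(z - 2) + 1/(z - 4): now ∫(1/(z - 4)) dz + ∫(-4/(z - 2)) dz + ∫(1/(z + 5)) dz.
Step 2. Evaluate the standard form [assuming z > -5]: now log(z + 5) + ∫(1/(z - 4)) dz + ∫(-4/(z - 2)) dz.
Step 3. Evaluate the standard form [assuming z > 4]: now log(z - 4) + log(z + 5) + ∫(-4/(z - 2)) dz.
Step 4. Evaluate the standard form [assuming z > 2]: now log(z - 4) - 4*log(z - 2) + log(z + 5).
Answer: log(z - 4) - 4*log(z - 2) + log(z + 5).


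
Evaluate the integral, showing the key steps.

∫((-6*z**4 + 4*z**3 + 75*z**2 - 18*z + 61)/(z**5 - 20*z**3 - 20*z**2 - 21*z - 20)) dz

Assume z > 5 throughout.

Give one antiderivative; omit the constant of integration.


Step 1. Decompose ∫((-6*z**4 + 4*z**3 + 75*z**2 - 18*z + 61)/(z**5 - 20*z**3 - 20*z**2 - 21*z - 20)) dz by partial fractions, (-6*z**4 + 4*z**3 + 75*z**2 - 18*z + 61)/(z**5 - 20*z**3 - 20*z**2 - 21*z - 20) = 1/(z**2 + 1) - 1/(z + 4) - 4/(z + 1) - 1/(z - 5): now ∫(-1/(z - 5)) dz + ∫(-4/(z + 1)) dz + ∫(-1/(z + 4)) dz + ∫(1/(z**2 + 1)) dz.
Step 2. Evaluate the standard form [assuming z > -1]: now -4*log(z + 1) + ∫(-1/(z - 5)) dz + ∫(-1/(z + 4)) dz + ∫(1/(z**2 + 1)) dz.
Step 3. Evaluate the standard form [assuming z > 5]: now -log(z - 5) - 4*log(z + 1) + ∫(-1/(z + 4)) dz + ∫(1/(z**2 + 1)) dz.
Step 4. Evaluate the standard form [assuming z > -4]: now -log(z - 5) - 4*log(z + 1) - log(z + 4) + ∫(1/(z**2 + 1)) dz.
Step 5. Evaluate the standard form: now -log(z - 5) - 4*log(z + 1) - log(z + 4) + atan(z).
Answer: -log(z - 5) - 4*log(z + 1) - log(z + 4) + atan(z).


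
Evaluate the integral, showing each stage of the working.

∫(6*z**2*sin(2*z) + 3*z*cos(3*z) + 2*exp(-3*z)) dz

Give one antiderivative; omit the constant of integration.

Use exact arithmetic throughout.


Step 1. Rewrite: now ∫(3*z*cos(3*z)) dz + ∫(6*z**2*sin(2*z)) dz + ∫(2*exp(-3*z)) dz.
Step 2. Integrate ∫(3*z*cos(3*z)) dz by parts with u = z, dv = (3*cos(3*z)) dz, so v = sin(3*z): now z*sin(3*z) + ∫(6*z**2*sin(2*z)) dz + ∫(2*exp(-3*z)) dz + ∫(-sin(3*z)) dz.
Step 3. Evaluate the standard form: now z*sin(3*z) + cos(3*z)/3 + ∫(6*z**2*sin(2*z)) dz + ∫(2*exp(-3*z)) dz.
Step 4. Evaluate the standard form: now z*sin(3*z) + cos(3*z)/3 + ∫(6*z**2*sin(2*z)) dz - 2*exp(-3*z)/3.
Step 5. Integrate ∫(6*z**2*sin(2*z)) dz by parts with u = z**2, dv = (6*sin(2*z)) dz, so v = -3*cos(2*z): now -3*z**2*cos(2*z) + z*sin(3*z) + cos(3*z)/3 + ∫(6*z*cos(2*z)) dz - 2*exp(-3*z)/3.
Step 6. Integrate ∫(6*z*cos(2*z)) dz by parts with u = z, dv = (6*cos(2*z)) dz, so v = 3*sin(2*z): now -3*z**2*cos(2*z) + 3*z*sin(2*z) + z*sin(3*z) + cos(3*z)/3 + ∫(-3*sin(2*z)) dz - 2*exp(-3*z)/3.
Step 7. Evaluate the standard form: now -3*z**2*cos(2*z) + 3*z*sin(2*z) + z*sin(3*z) + 3*cos(2*z)/2 + cos(3*z)/3 - 2*exp(-3*z)/3.
Answer: -3*z**2*cos(2*z) + 3*z*sin(2*z) + z*sin(3*z) + 3*cos(2*z)/2 + cos(3*z)/3 - 2*exp(-3*z)/3.


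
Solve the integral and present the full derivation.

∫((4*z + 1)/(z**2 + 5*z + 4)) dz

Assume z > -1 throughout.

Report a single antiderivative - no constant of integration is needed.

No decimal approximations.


Step 1. Decompose ∫((4*z + 1)/(z**2 + 5*z + 4)) dz by partial fractions, (4*z + 1)/(z**2 + 5*z + 4) = 5/(z + 4) - 1/(z + 1): now ∫(-1/(z + 1)) dz + ∫(5/(z + 4)) dz.
Step 2. Evaluate the standard form [assuming z > -4]: now 5*log(z + 4) + ∫(-1/(z + 1)) dz.
Step 3. Evaluate the standard form [assuming z > -1]: now -log(z + 1) + 5*log(z + 4).
Answer: -log(z + 1) + 5*log(z + 4).


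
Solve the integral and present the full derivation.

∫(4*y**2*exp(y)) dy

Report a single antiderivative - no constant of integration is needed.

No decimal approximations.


Step 1. Integrate ∫(4*y**2*exp(y)) dy by parts with u = y**2, dv = (4*exp(y)) dy, so v = 4*exp(y): now 4*y**2*exp(y) + ∫(-8*y*exp(y)) dy.
Step 2. Integrate ∫(-8*y*exp(y)) dy by parts with u = y, dv = (-8*exp(y)) dy, so v = -8*exp(y): now 4*y**2*exp(y) - 8*y*exp(y) + ∫(8*exp(y)) dy.
Step 3. Evaluate the standard form: now 4*y**2*exp(y) - 8*y*exp(y) + 8*exp(y).
Answer: 4*y**2*exp(y) - 8*y*exp(y) + 8*exp(y).


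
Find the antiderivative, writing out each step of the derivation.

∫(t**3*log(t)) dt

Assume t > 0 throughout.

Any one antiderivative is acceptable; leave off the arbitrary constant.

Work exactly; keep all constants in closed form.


Step 1. Integrate ∫(t**3*log(t)) dt by parts with u = log(t), dv = (t**3) dt, so v = t**4/4 [assuming t > 0]: now t**4*log(t)/4 + ∫(-t**3/4) dt.
Step 2. Evaluate the standard form: now t**4*log(t)/4 - t**4/16.
Answer: t**4*log(t)/4 - t**4/16.


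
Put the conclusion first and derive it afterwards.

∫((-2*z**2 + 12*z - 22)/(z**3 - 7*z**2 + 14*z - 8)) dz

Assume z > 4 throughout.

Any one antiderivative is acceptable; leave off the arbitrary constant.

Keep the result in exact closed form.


The answer is -log(z - 4) + 3*log(z - 2) - 4*log(z - 1).
Step 1. Decompose ∫((-2*z**2 + 12*z - 22)/(z**3 - 7*z**2 + 14*z - 8)) dz by partial fractions, (-2*z**2 + 12*z - 22)/(z**3 - 7*z**2 + 14*z - 8) = -4/(z - 1) + 3/(z - 2) - 1/(z - 4): now ∫(-1/(z - 4)) dz + ∫(3/(z - 2)) dz + ∫(-4/(z - 1)) dz.
Step 2. Evaluate the standard form [assuming z > 4]: now -log(z - 4) + ∫(3/(z - 2)) dz + ∫(-4/(z - 1)) dz.
Step 3. Evaluate the standard form [assuming z > 2]: now -log(z - 4) + 3*log(z - 2) + ∫(-4/(z - 1)) dz.
Step 4. Evaluate the standard form [assuming z > 1]: now -log(z - 4) + 3*log(z - 2) - 4*log(z - 1).
Answer: -log(z - 4) + 3*log(z - 2) - 4*log(z - 1).


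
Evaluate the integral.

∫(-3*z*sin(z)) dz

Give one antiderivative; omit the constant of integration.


Answer: 3*z*cos(z) - 3*sin(z).


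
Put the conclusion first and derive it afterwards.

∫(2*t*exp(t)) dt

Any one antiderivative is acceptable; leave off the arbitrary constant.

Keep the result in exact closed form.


The answer is 2*t*exp(t) - 2*exp(t).
Step 1. Integrate ∫(2*t*exp(t)) dt by parts with u = t, dv = (2*exp(t)) dt, so v = 2*exp(t): now 2*t*exp(t) + ∫(-2*exp(t)) dt.
Step 2. Evaluate the standard form: now 2*t*exp(t) - 2*exp(t).
Answer: 2*t*exp(t) - 2*exp(t).


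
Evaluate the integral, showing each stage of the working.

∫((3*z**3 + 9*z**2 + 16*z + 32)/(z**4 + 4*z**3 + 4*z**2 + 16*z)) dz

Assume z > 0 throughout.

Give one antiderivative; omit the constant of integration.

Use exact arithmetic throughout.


Step 1. Decompose ∫((3*z**3 + 9*z**2 + 16*z + 32)/(z**4 + 4*z**3 + 4*z**2 + 16*z)) dz by partial fractions, (3*z**3 + 9*z**2 + 16*z + 32)/(z**4 + 4*z**3 + 4*z**2 + 16*z) = 1/(z**2 + 4) + 1/(z + 4) + 2/z: now ∫(2/z) dz + ∫(1/(z + 4)) dz + ∫(1/(z**2 + 4)) dz.
Step 2. Evaluate the standard form [assuming z > 0]: now 2*log(z) + ∫(1/(z + 4)) dz + ∫(1/(z**2 + 4)) dz.
Step 3. Evaluate the standard form [assuming z > -4]: now 2*log(z) + log(z + 4) + ∫(1/(z**2 + 4)) dz.
Step 4. Evaluate the standard form: now 2*log(z) + log(z + 4) + atan(z/2)/2.
Answer: 2*log(z) + log(z + 4) + atan(z/2)/2.


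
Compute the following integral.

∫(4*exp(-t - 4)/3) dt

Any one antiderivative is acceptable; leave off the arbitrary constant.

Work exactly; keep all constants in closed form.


Answer: -4*exp(-t - 4)/3.


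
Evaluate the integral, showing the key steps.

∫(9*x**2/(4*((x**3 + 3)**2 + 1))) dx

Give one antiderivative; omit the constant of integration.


Step 1. Substitute u = x**3 + 3, turning ∫(9*x**2/(4*((x**3 + 3)**2 + 1))) dx into ∫(3/(4*(u**2 + 1))) du: now ∫(3/(4*(u**2 + 1))) du.
Step 2. Evaluate the standard form: now 3*atan(u)/4.
Step 3. Substitute back u = x**3 + 3: now 3*atan(x**3 + 3)/4.
Answer: 3*atan(x**3 + 3)/4.


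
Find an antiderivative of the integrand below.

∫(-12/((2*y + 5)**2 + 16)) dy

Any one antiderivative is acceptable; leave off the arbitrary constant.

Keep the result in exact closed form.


Answer: -3*atan(y/2 + 5/4)/2.


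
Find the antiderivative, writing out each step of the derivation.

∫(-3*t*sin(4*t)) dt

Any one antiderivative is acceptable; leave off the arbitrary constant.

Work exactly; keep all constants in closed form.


Step 1. Integrate ∫(-3*t*sin(4*t)) dt by parts with u = t, dv = (-3*sin(4*t)) dt, so v = 3*cos(4*t)/4: now 3*t*cos(4*t)/4 + ∫(-3*cos(4*t)/4) dt.
Step 2. Evaluate the standard form: now 3*t*cos(4*t)/4 - 3*sin(4*t)/16.
Answer: 3*t*cos(4*t)/4 - 3*sin(4*t)/16.


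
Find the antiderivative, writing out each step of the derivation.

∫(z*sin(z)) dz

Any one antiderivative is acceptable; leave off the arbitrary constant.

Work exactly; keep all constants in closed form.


Step 1. Integrate ∫(z*sin(z)) dz by parts with u = z, dv = (sin(z)) dz, so v = -cos(z): now -z*cos(z) + ∫(cos(z)) dz.
Step 2. Evaluate the standard form: now -z*cos(z) + sin(z).
Answer: -z*cos(z) + sin(z).


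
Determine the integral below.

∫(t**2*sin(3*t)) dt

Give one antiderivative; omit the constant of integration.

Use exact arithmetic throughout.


Answer: -t**2*cos(3*t)/3 + 2*t*sin(3*t)/9 + 2*cos(3*t)/27.


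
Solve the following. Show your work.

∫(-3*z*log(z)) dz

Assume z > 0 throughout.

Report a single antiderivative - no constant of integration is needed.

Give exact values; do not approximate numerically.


Step 1. Integrate ∫(-3*z*log(z)) dz by parts with u = log(z), dv = (-3*z) dz, so v = -3*z**2/2 [assuming z > 0]: now -3*z**2*log(z)/2 + ∫(3*z/2) dz.
Step 2. Evaluate the standard form: now -3*z**2*log(z)/2 + 3*z**2/4.
Answer: -3*z**2*log(z)/2 + 3*z**2/4.


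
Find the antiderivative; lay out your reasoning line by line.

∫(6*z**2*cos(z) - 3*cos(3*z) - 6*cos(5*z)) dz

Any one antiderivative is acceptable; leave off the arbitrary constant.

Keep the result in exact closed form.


Step 1. Rewrite: now ∫(6*z**2*cos(z)) dz + ∫(-3*cos(3*z)) dz + ∫(-6*cos(5*z)) dz.
Step 2. Integrate ∫(6*z**2*cos(z)) dz by parts with u = z**2, dv = (6*cos(z)) dz, so v = 6*sin(z): now 6*z**2*sin(z) + ∫(-12*z*sin(z)) dz + ∫(-3*cos(3*z)) dz + ∫(-6*cos(5*z)) dz.
Step 3. Integrate ∫(-12*z*sin(z)) dz by parts with u = z, dv = (-12*sin(z)) dz, so v = 12*cos(z): now 6*z**2*sin(z) + 12*z*cos(z) + ∫(-12*cos(z)) dz + ∫(-3*cos(3*z)) dz + ∫(-6*cos(5*z)) dz.
Step 4. Evaluate the standard form: now 6*z**2*sin(z) + 12*z*cos(z) - 12*sin(z) + ∫(-3*cos(3*z)) dz + ∫(-6*cos(5*z)) dz.
Step 5. Evaluate the standard form: now 6*z**2*sin(z) + 12*z*cos(z) - 12*sin(z) - 6*sin(5*z)/5 + ∫(-3*cos(3*z)) dz.
Step 6. Evaluate the standard form: now 6*z**2*sin(z) + 12*z*cos(z) - 12*sin(z) - sin(3*z) - 6*sin(5*z)/5.
Answer: 6*z**2*sin(z) + 12*z*cos(z) - 12*sin(z) - sin(3*z) - 6*sin(5*z)/5.


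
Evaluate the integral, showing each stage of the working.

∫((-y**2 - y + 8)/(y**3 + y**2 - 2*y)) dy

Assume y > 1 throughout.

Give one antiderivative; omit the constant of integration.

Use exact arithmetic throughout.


Step 1. Decompose ∫((-y**2 - y + 8)/(y**3 + y**2 - 2*y)) dy by partial fractions, (-y**2 - y + 8)/(y**3 + y**2 - 2*y) = 1/(y + 2) + 2/(y - 1) - 4/y: now ∫(-4/y) dy + ∫(2/(y - 1)) dy + ∫(1/(y + 2)) dy.
Step 2. Evaluate the standard form [assuming y > 0]: now -4*log(y) + ∫(2/(y - 1)) dy + ∫(1/(y + 2)) dy.
Step 3. Evaluate the standard form [assuming y > 1]: now -4*log(y) + 2*log(y - 1) + ∫(1/(y + 2)) dy.
Step 4. Evaluate the standard form [assuming y > -2]: now -4*log(y) + 2*log(y - 1) + log(y + 2).
Answer: -4*log(y) + 2*log(y - 1) + log(y + 2).


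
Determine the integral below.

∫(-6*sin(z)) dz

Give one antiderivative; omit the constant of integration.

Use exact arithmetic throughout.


Answer: 6*cos(z).


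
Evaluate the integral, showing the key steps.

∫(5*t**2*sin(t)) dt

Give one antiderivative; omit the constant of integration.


Step 1. Integrate ∫(5*t**2*sin(t)) dt by parts with u = t**2, dv = (5*sin(t)) dt, so v = -5*cos(t): now -5*t**2*cos(t) + ∫(10*t*cos(t)) dt.
Step 2. Integrate ∫(10*t*cos(t)) dt by parts with u = t, dv = (10*cos(t)) dt, so v = 10*sin(t): now -5*t**2*cos(t) + 10*t*sin(t) + ∫(-10*sin(t)) dt.
Step 3. Evaluate the standard form: now -5*t**2*cos(t) + 10*t*sin(t) + 10*cos(t).
Answer: -5*t**2*cos(t) + 10*t*sin(t) + 10*cos(t).


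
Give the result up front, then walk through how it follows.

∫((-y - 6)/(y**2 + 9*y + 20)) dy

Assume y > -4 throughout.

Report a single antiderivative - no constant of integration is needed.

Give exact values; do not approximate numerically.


The answer is -2*log(y + 4) + log(y + 5).
Step 1. Decompose ∫((-y - 6)/(y**2 + 9*y + 20)) dy by partial fractions, (-y - 6)/(y**2 + 9*y + 20) = 1/(y + 5) - 2/(y + 4): now ∫(-2/(y + 4)) dy + ∫(1/(y + 5)) dy.
Step 2. Evaluate the standard form [assuming y > -5]: now log(y + 5) + ∫(-2/(y + 4)) dy.
Step 3. Evaluate the standard form [assuming y > -4]: now -2*log(y + 4) + log(y + 5).
Answer: -2*log(y + 4) + log(y + 5).


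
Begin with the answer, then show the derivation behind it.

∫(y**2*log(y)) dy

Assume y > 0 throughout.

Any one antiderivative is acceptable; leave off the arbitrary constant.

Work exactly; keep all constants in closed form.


The answer is y**3*log(y)/3 - y**3/9.
Step 1. Integrate ∫(y**2*log(y)) dy by parts with u = log(y), dv = (y**2) dy, so v = y**3/3 [assuming y > 0]: now y**3*log(y)/3 + ∫(-y**2/3) dy.
Step 2. Evaluate the standard form: now y**3*log(y)/3 - y**3/9.
Answer: y**3*log(y)/3 - y**3/9.


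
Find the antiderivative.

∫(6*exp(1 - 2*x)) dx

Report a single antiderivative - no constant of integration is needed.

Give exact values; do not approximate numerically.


Answer: -3*exp(1 - 2*x).


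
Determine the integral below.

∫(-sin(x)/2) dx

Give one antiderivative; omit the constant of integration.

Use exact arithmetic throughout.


Answer: cos(x)/2.


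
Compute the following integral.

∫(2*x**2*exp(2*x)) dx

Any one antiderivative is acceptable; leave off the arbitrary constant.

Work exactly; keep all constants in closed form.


Answer: x**2*exp(2*x) - x*exp(2*x) + exp(2*x)/2.


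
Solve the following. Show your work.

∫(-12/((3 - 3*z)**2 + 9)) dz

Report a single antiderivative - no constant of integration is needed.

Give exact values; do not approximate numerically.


Step 1. Substitute u = 3 - 3*z, turning ∫(-12/((3 - 3*z)**2 + 9)) dz into ∫(4/(u**2 + 9)) du: now ∫(4/(u**2 + 9)) du.
Step 2. Evaluate the standard form: now 4*atan(u/3)/3.
Step 3. Substitute back u = 3 - 3*z: now -4*atan(z - 1)/3.
Answer: -4*atan(z - 1)/3.


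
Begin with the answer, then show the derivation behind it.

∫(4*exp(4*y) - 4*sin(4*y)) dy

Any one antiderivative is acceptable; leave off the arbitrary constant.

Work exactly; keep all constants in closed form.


The answer is exp(4*y) + cos(4*y).
Step 1. Rewrite: now ∫(4*exp(4*y)) dy + ∫(-4*sin(4*y)) dy.
Step 2. Evaluate the standard form: now cos(4*y) + ∫(4*exp(4*y)) dy.
Step 3. Evaluate the standard form: now exp(4*y) + cos(4*y).
Answer: exp(4*y) + cos(4*y).


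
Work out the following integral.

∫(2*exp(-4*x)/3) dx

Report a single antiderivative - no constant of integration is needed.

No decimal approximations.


Answer: -exp(-4*x)/6.


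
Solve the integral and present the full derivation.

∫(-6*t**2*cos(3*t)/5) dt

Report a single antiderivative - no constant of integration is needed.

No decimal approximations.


Step 1. Integrate ∫(-6*t**2*cos(3*t)/5) dt by parts with u = t**2, dv = (-6*cos(3*t)/5) dt, so v = -2*sin(3*t)/5: now -2*t**2*sin(3*t)/5 + ∫(4*t*sin(3*t)/5) dt.
Step 2. Integrate ∫(4*t*sin(3*t)/5) dt by parts with u = t, dv = (4*sin(3*t)/5) dt, so v = -4*cos(3*t)/15: now -2*t**2*sin(3*t)/5 - 4*t*cos(3*t)/15 + ∫(4*cos(3*t)/15) dt.
Step 3. Evaluate the standard form: now -2*t**2*sin(3*t)/5 - 4*t*cos(3*t)/15 + 4*sin(3*t)/45.
Answer: -2*t**2*sin(3*t)/5 - 4*t*cos(3*t)/15 + 4*sin(3*t)/45.


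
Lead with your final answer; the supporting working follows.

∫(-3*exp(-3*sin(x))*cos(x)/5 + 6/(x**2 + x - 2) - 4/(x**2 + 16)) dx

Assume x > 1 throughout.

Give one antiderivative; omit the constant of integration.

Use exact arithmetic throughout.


The answer is 2*log(x - 1) - 2*log(x + 2) - atan(x/4) + exp(-3*sin(x))/5.
Step 1. Rewrite: now ∫(-3*exp(-3*sin(x))*cos(x)/5) dx + ∫(-4/(x**2 + 16)) dx + ∫(6/(x**2 + x - 2)) dx.
Step 2. Evaluate the standard form: now -atan(x/4) + ∫(-3*exp(-3*sin(x))*cos(x)/5) dx + ∫(6/(x**2 + x - 2)) dx.
Step 3. Substitute u = sin(x), turning ∫(-3*exp(-3*sin(x))*cos(x)/5) dx into ∫(-3*exp(-3*u)/5) du: now -atan(x/4) + ∫(6/(x**2 + x - 2)) dx + ∫(-3*exp(-3*u)/5) du.
Step 4. Evaluate the standard form: now -atan(x/4) + ∫(6/(x**2 + x - 2)) dx + exp(-3*u)/5.
Step 5. Substitute back u = sin(x): now -atan(x/4) + ∫(6/(x**2 + x - 2)) dx + exp(-3*sin(x))/5.
Step 6. Decompose ∫(6/(x**2 + x - 2)) dx by partial fractions, 6/(x**2 + x - 2) = -2/(x + 2) + 2/(x - 1): now -atan(x/4) + ∫(2/(x - 1)) dx + ∫(-2/(x + 2)) dx + exp(-3*sin(x))/5.
Step 7. Evaluate the standard form [assuming x > 1]: now 2*log(x - 1) - atan(x/4) + ∫(-2/(x + 2)) dx + exp(-3*sin(x))/5.
Step 8. Evaluate the standard form [assuming x > -2]: now 2*log(x - 1) - 2*log(x + 2) - atan(x/4) + exp(-3*sin(x))/5.
Answer: 2*log(x - 1) - 2*log(x + 2) - atan(x/4) + exp(-3*sin(x))/5.


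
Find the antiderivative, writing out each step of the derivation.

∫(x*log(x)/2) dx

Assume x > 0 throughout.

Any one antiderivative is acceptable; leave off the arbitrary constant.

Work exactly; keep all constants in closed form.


Step 1. Integrate ∫(x*log(x)/2) dx by parts with u = log(x), dv = (x/2) dx, so v = x**2/4 [assuming x > 0]: now x**2*log(x)/4 + ∫(-x/4) dx.
Step 2. Evaluate the standard form: now x**2*log(x)/4 - x**2/8.
Answer: x**2*log(x)/4 - x**2/8.


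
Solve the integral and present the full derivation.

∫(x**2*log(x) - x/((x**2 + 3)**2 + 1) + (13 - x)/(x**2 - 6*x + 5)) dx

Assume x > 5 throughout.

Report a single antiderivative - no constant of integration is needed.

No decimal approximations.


Step 1. Rewrite: now ∫(-x/((x**2 + 3)**2 + 1)) dx + ∫(x**2*log(x)) dx + ∫((13 - x)/(x**2 - 6*x + 5)) dx.
Step 2. Substitute u = x**2 + 3, turning ∫(-x/((x**2 + 3)**2 + 1)) dx into ∫(-1/(2*(u**2 + 1))) du: now ∫(x**2*log(x)) dx + ∫((13 - x)/(x**2 - 6*x + 5)) dx + ∫(-1/(2*(u**2 + 1))) du.
Step 3. Evaluate the standard form: now -atan(u)/2 + ∫(x**2*log(x)) dx + ∫((13 - x)/(x**2 - 6*x + 5)) dx.
Step 4. Substitute back u = x**2 + 3: now -atan(x**2 + 3)/2 + ∫(x**2*log(x)) dx + ∫((13 - x)/(x**2 - 6*x + 5)) dx.
Step 5. Decompose ∫((13 - x)/(x**2 - 6*x + 5)) dx by partial fractions, (13 - x)/(x**2 - 6*x + 5) = -3/(x - 1) + 2/(x - 5): now -atan(x**2 + 3)/2 + ∫(x**2*log(x)) dx + ∫(2/(x - 5)) dx + ∫(-3/(x - 1)) dx.
Step 6. Evaluate the standard form [assuming x > 5]: now 2*log(x - 5) - atan(x**2 + 3)/2 + ∫(x**2*log(x)) dx + ∫(-3/(x - 1)) dx.
Step 7. Evaluate the standard form [assuming x > 1]: now 2*log(x - 5) - 3*log(x - 1) - atan(x**2 + 3)/2 + ∫(x**2*log(x)) dx.
Step 8. Integrate ∫(x**2*log(x)) dx by parts with u = log(x), dv = (x**2) dx, so v = x**3/3 [assuming x > 0]: now x**3*log(x)/3 + 2*log(x - 5) - 3*log(x - 1) - atan(x**2 + 3)/2 + ∫(-x**2/3) dx.
Step 9. Evaluate the standard form: now x**3*log(x)/3 - x**3/9 + 2*log(x - 5) - 3*log(x - 1) - atan(x**2 + 3)/2.
Answer: x**3*log(x)/3 - x**3/9 + 2*log(x - 5) - 3*log(x - 1) - atan(x**2 + 3)/2.


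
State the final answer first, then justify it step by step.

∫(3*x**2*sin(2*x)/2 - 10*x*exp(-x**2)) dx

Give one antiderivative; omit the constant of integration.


The answer is -3*x**2*cos(2*x)/4 + 3*x*sin(2*x)/4 + 3*cos(2*x)/8 + 5*exp(-x**2).
Step 1. Rewrite: now ∫(-10*x*exp(-x**2)) dx + ∫(3*x**2*sin(2*x)/2) dx.
Step 2. Integrate ∫(3*x**2*sin(2*x)/2) dx by parts with u = x**2, dv = (3*sin(2*x)/2) dx, so v = -3*cos(2*x)/4: now -3*x**2*cos(2*x)/4 + ∫(-10*x*exp(-x**2)) dx + ∫(3*x*cos(2*x)/2) dx.
Step 3. Integrate ∫(3*x*cos(2*x)/2) dx by parts with u = x, dv = (3*cos(2*x)/2) dx, so v = 3*sin(2*x)/4: now -3*x**2*cos(2*x)/4 + 3*x*sin(2*x)/4 + ∫(-10*x*exp(-x**2)) dx + ∫(-3*sin(2*x)/4) dx.
Step 4. Evaluate the standard form: now -3*x**2*cos(2*x)/4 + 3*x*sin(2*x)/4 + 3*cos(2*x)/8 + ∫(-10*x*exp(-x**2)) dx.
Step 5. Substitute u = x**2, turning ∫(-10*x*exp(-x**2)) dx into ∫(-5*exp(-u)) du: now -3*x**2*cos(2*x)/4 + 3*x*sin(2*x)/4 + 3*cos(2*x)/8 + ∫(-5*exp(-u)) du.
Step 6. Evaluate the standard form: now -3*x**2*cos(2*x)/4 + 3*x*sin(2*x)/4 + 3*cos(2*x)/8 + 5*exp(-u).
Step 7. Substitute back u = x**2: now -3*x**2*cos(2*x)/4 + 3*x*sin(2*x)/4 + 3*cos(2*x)/8 + 5*exp(-x**2).
Answer: -3*x**2*cos(2*x)/4 + 3*x*sin(2*x)/4 + 3*cos(2*x)/8 + 5*exp(-x**2).


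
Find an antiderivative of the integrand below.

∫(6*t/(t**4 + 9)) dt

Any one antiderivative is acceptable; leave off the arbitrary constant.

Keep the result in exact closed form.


Answer: atan(t**2/3).


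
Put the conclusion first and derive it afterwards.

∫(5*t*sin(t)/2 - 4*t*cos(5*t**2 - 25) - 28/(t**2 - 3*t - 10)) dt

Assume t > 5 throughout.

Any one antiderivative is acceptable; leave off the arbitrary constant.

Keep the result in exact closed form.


The answer is -5*t*cos(t)/2 - 4*log(t - 5) + 4*log(t + 2) + 5*sin(t)/2 - 2*sin(5*t**2 - 25)/5.
Step 1. Rewrite: now ∫(5*t*sin(t)/2) dt + ∫(-4*t*cos(5*t**2 - 25)) dt + ∫(-28/(t**2 - 3*t - 10)) dt.
Step 2. Substitute u = t**2 - 5, turning ∫(-4*t*cos(5*t**2 - 25)) dt into ∫(-2*cos(5*u)) du: now ∫(5*t*sin(t)/2) dt + ∫(-28/(t**2 - 3*t - 10)) dt + ∫(-2*cos(5*u)) du.
Step 3. Evaluate the standard form: now -2*sin(5*u)/5 + ∫(5*t*sin(t)/2) dt + ∫(-28/(t**2 - 3*t - 10)) dt.
Step 4. Substitute back u = t**2 - 5: now -2*sin(5*t**2 - 25)/5 + ∫(5*t*sin(t)/2) dt + ∫(-28/(t**2 - 3*t - 10)) dt.
Step 5. Integrate ∫(5*t*sin(t)/2) dt by parts with u = t, dv = (5*sin(t)/2) dt, so v = -5*cos(t)/2: now -5*t*cos(t)/2 - 2*sin(5*t**2 - 25)/5 + ∫(-28/(t**2 - 3*t - 10)) dt + ∫(5*cos(t)/2) dt.
Step 6. Evaluate the standard form: now -5*t*cos(t)/2 + 5*sin(t)/2 - 2*sin(5*t**2 - 25)/5 + ∫(-28/(t**2 - 3*t - 10)) dt.
Step 7. Decompose ∫(-28/(t**2 - 3*t - 10)) dt by partial fractions, -28/(t**2 - 3*t - 10) = 4/(t + 2) - 4/(t - 5): now -5*t*cos(t)/2 + 5*sin(t)/2 - 2*sin(5*t**2 - 25)/5 + ∫(-4/(t - 5)) dt + ∫(4/(t + 2)) dt.
Step 8. Evaluate the standard form [assuming t > 5]: now -5*t*cos(t)/2 - 4*log(t - 5) + 5*sin(t)/2 - 2*sin(5*t**2 - 25)/5 + ∫(4/(t + 2)) dt.
Step 9. Evaluate the standard form [assuming t > -2]: now -5*t*cos(t)/2 - 4*log(t - 5) + 4*log(t + 2) + 5*sin(t)/2 - 2*sin(5*t**2 - 25)/5.
Answer: -5*t*cos(t)/2 - 4*log(t - 5) + 4*log(t + 2) + 5*sin(t)/2 - 2*sin(5*t**2 - 25)/5.


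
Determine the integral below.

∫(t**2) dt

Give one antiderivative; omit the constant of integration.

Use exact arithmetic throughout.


Answer: t**3/3.


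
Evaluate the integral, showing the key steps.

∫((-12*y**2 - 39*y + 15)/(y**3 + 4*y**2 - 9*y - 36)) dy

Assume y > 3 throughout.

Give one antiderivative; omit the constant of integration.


Step 1. Decompose ∫((-12*y**2 - 39*y + 15)/(y**3 + 4*y**2 - 9*y - 36)) dy by partial fractions, (-12*y**2 - 39*y + 15)/(y**3 + 4*y**2 - 9*y - 36) = -3/(y + 4) - 4/(y + 3) - 5/(y - 3): now ∫(-5/(y - 3)) dy + ∫(-4/(y + 3)) dy + ∫(-3/(y + 4)) dy.
Step 2. Evaluate the standard form [assuming y > 3]: now -5*log(y - 3) + ∫(-4/(y + 3)) dy + ∫(-3/(y + 4)) dy.
Step 3. Evaluate the standard form [assuming y > -3]: now -5*log(y - 3) - 4*log(y + 3) + ∫(-3/(y + 4)) dy.
Step 4. Evaluate the standard form [assuming y > -4]: now -5*log(y - 3) - 4*log(y + 3) - 3*log(y + 4).
Answer: -5*log(y - 3) - 4*log(y + 3) - 3*log(y + 4).


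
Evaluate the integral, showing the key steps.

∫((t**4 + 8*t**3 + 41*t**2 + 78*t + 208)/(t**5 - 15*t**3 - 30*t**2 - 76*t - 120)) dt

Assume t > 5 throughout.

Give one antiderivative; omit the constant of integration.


Step 1. Decompose ∫((t**4 + 8*t**3 + 41*t**2 + 78*t + 208)/(t**5 - 15*t**3 - 30*t**2 - 76*t - 120)) dt by partial fractions, (t**4 + 8*t**3 + 41*t**2 + 78*t + 208)/(t**5 - 15*t**3 - 30*t**2 - 76*t - 120) = -2/(t**2 + 4) + 2/(t + 3) - 3/(t + 2) + 2/(t - 5): now ∫(2/(t - 5)) dt + ∫(-3/(t + 2)) dt + ∫(2/(t + 3)) dt + ∫(-2/(t**2 + 4)) dt.
Step 2. Evaluate the standard form [assuming t > 5]: now 2*log(t - 5) + ∫(-3/(t + 2)) dt + ∫(2/(t + 3)) dt + ∫(-2/(t**2 + 4)) dt.
Step 3. Evaluate the standard form [assuming t > -2]: now 2*log(t - 5) - 3*log(t + 2) + ∫(2/(t + 3)) dt + ∫(-2/(t**2 + 4)) dt.
Step 4. Evaluate the standard form [assuming t > -3]: now 2*log(t - 5) - 3*log(t + 2) + 2*log(t + 3) + ∫(-2/(t**2 + 4)) dt.
Step 5. Evaluate the standard form: now 2*log(t - 5) - 3*log(t + 2) + 2*log(t + 3) - atan(t/2).
Answer: 2*log(t - 5) - 3*log(t + 2) + 2*log(t + 3) - atan(t/2).


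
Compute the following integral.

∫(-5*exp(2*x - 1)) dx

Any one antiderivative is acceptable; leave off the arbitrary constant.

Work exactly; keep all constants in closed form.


Answer: -5*exp(2*x - 1)/2.


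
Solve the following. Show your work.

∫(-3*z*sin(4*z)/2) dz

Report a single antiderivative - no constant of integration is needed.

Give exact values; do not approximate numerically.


Step 1. Integrate ∫(-3*z*sin(4*z)/2) dz by parts with u = z, dv = (-3*sin(4*z)/2) dz, so v = 3*cos(4*z)/8: now 3*z*cos(4*z)/8 + ∫(-3*cos(4*z)/8) dz.
Step 2. Evaluate the standard form: now 3*z*cos(4*z)/8 - 3*sin(4*z)/32.
Answer: 3*z*cos(4*z)/8 - 3*sin(4*z)/32.


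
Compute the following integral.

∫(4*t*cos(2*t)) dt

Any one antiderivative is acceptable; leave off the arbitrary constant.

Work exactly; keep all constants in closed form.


Answer: 2*t*sin(2*t) + cos(2*t).


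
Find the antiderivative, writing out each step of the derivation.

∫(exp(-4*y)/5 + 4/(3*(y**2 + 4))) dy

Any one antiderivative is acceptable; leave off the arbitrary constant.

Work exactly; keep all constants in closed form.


Step 1. Rewrite: now ∫(4/(3*(y**2 + 4))) dy + ∫(exp(-4*y)/5) dy.
Step 2. Evaluate the standard form: now ∫(4/(3*(y**2 + 4))) dy - exp(-4*y)/20.
Step 3. Evaluate the standard form: now 2*atan(y/2)/3 - exp(-4*y)/20.
Answer: 2*atan(y/2)/3 - exp(-4*y)/20.


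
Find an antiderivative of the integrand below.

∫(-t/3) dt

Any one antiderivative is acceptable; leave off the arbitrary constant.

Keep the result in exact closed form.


Answer: -t**2/6.


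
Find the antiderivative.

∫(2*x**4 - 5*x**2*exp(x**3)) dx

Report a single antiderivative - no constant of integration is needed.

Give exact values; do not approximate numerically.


Answer: 2*x**5/5 - 5*exp(x**3)/3.


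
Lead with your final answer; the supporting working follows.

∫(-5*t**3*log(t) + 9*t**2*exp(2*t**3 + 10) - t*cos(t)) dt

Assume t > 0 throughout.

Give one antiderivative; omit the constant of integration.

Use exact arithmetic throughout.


The answer is -5*t**4*log(t)/4 + 5*t**4/16 - t*sin(t) + 3*exp(2*t**3 + 10)/2 - cos(t).
Step 1. Rewrite: now ∫(-t*cos(t)) dt + ∫(9*t**2*exp(2*t**3 + 10)) dt + ∫(-5*t**3*log(t)) dt.
Step 2. Substitute u = t**3 + 5, turning ∫(9*t**2*exp(2*t**3 + 10)) dt into ∫(3*exp(2*u)) du: now ∫(-t*cos(t)) dt + ∫(-5*t**3*log(t)) dt + ∫(3*exp(2*u)) du.
Step 3. Evaluate the standard form: now 3*exp(2*u)/2 + ∫(-t*cos(t)) dt + ∫(-5*t**3*log(t)) dt.
Step 4. Substitute back u = t**3 + 5: now 3*exp(2*t**3 + 10)/2 + ∫(-t*cos(t)) dt + ∫(-5*t**3*log(t)) dt.
Step 5. Integrate ∫(-5*t**3*log(t)) dt by parts with u = log(t), dv = (-5*t**3) dt, so v = -5*t**4/4 [assuming t > 0]: now -5*t**4*log(t)/4 + 3*exp(2*t**3 + 10)/2 + ∫(5*t**3/4) dt + ∫(-t*cos(t)) dt.
Step 6. Evaluate the standard form: now -5*t**4*log(t)/4 + 5*t**4/16 + 3*exp(2*t**3 + 10)/2 + ∫(-t*cos(t)) dt.
Step 7. Integrate ∫(-t*cos(t)) dt by parts with u = t, dv = (-cos(t)) dt, so v = -sin(t): now -5*t**4*log(t)/4 + 5*t**4/16 - t*sin(t) + 3*exp(2*t**3 + 10)/2 + ∫(sin(t)) dt.
Step 8. Evaluate the standard form: now -5*t**4*log(t)/4 + 5*t**4/16 - t*sin(t) + 3*exp(2*t**3 + 10)/2 - cos(t).
Answer: -5*t**4*log(t)/4 + 5*t**4/16 - t*sin(t) + 3*exp(2*t**3 + 10)/2 - cos(t).


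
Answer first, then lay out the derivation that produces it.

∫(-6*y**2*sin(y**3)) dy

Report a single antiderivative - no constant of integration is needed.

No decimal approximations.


The answer is 2*cos(y**3).
Step 1. Substitute u = y**3, turning ∫(-6*y**2*sin(y**3)) dy into ∫(-2*sin(u)) du: now ∫(-2*sin(u)) du.
Step 2. Evaluate the standard form: now 2*cos(u).
Step 3. Substitute back u = y**3: now 2*cos(y**3).
Answer: 2*cos(y**3).


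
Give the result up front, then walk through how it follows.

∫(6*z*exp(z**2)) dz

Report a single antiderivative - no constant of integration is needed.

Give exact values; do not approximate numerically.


The answer is 3*exp(z**2).
Step 1. Substitute u = z**2, turning ∫(6*z*exp(z**2)) dz into ∫(3*exp(u)) du: now ∫(3*exp(u)) du.
Step 2. Evaluate the standard form: now 3*exp(u).
Step 3. Substitute back u = z**2: now 3*exp(z**2).
Answer: 3*exp(z**2).


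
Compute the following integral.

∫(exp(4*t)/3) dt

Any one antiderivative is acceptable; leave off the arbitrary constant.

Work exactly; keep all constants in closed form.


Answer: exp(4*t)/12.


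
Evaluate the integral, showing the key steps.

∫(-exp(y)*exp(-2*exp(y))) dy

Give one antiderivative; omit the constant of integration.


Step 1. Substitute u = exp(y), turning ∫(-exp(y)*exp(-2*exp(y))) dy into ∫(-exp(-2*u)) du: now ∫(-exp(-2*u)) du.
Step 2. Evaluate the standard form: now exp(-2*u)/2.
Step 3. Substitute back u = exp(y): now exp(-2*exp(y))/2.
Answer: exp(-2*exp(y))/2.


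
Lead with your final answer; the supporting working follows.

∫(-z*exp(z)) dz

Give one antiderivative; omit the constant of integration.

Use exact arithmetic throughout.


The answer is -z*exp(z) + exp(z).
Step 1. Integrate ∫(-z*exp(z)) dz by parts with u = z, dv = (-exp(z)) dz, so v = -exp(z): now -z*exp(z) + ∫(exp(z)) dz.
Step 2. Evaluate the standard form: now -z*exp(z) + exp(z).
Answer: -z*exp(z) + exp(z).


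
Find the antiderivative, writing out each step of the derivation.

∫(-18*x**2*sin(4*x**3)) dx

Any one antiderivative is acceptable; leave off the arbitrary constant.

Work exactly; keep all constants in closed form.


Step 1. Substitute u = x**3, turning ∫(-18*x**2*sin(4*x**3)) dx into ∫(-6*sin(4*u)) du: now ∫(-6*sin(4*u)) du.
Step 2. Evaluate the standard form: now 3*cos(4*u)/2.
Step 3. Substitute back u = x**3: now 3*cos(4*x**3)/2.
Answer: 3*cos(4*x**3)/2.


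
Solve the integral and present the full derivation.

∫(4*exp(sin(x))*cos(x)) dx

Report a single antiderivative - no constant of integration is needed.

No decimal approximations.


Step 1. Substitute u = sin(x), turning ∫(4*exp(sin(x))*cos(x)) dx into ∫(4*exp(u)) du: now ∫(4*exp(u)) du.
Step 2. Evaluate the standard form: now 4*exp(u).
Step 3. Substitute back u = sin(x): now 4*exp(sin(x)).
Answer: 4*exp(sin(x)).


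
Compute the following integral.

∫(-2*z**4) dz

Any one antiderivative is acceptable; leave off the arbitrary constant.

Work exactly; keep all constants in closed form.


Answer: -2*z**5/5.


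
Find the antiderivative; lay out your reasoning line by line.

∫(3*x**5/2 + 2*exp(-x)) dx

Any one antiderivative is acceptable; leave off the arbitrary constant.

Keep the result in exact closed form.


Step 1. Rewrite: now ∫(3*x**5/2) dx + ∫(2*exp(-x)) dx.
Step 2. Evaluate the standard form: now ∫(3*x**5/2) dx - 2*exp(-x).
Step 3. Evaluate the standard form: now x**6/4 - 2*exp(-x).
Answer: x**6/4 - 2*exp(-x).


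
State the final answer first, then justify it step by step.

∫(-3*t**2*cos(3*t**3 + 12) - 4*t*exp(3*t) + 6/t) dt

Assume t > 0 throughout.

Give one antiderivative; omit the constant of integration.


The answer is -4*t*exp(3*t)/3 + 4*exp(3*t)/9 + 6*log(t) - sin(3*t**3 + 12)/3.
Step 1. Rewrite: now ∫(6/t) dt + ∫(-4*t*exp(3*t)) dt + ∫(-3*t**2*cos(3*t**3 + 12)) dt.
Step 2. Integrate ∫(-4*t*exp(3*t)) dt by parts with u = t, dv = (-4*exp(3*t)) dt, so v = -4*exp(3*t)/3: now -4*t*exp(3*t)/3 + ∫(6/t) dt + ∫(-3*t**2*cos(3*t**3 + 12)) dt + ∫(4*exp(3*t)/3) dt.
Step 3. Evaluate the standard form: now -4*t*exp(3*t)/3 + 4*exp(3*t)/9 + ∫(6/t) dt + ∫(-3*t**2*cos(3*t**3 + 12)) dt.
Step 4. Substitute u = t**3 + 4, turning ∫(-3*t**2*cos(3*t**3 + 12)) dt into ∫(-cos(3*u)) du: now -4*t*exp(3*t)/3 + 4*exp(3*t)/9 + ∫(6/t) dt + ∫(-cos(3*u)) du.
Step 5. Evaluate the standard form: now -4*t*exp(3*t)/3 + 4*exp(3*t)/9 - sin(3*u)/3 + ∫(6/t) dt.
Step 6. Substitute back u = t**3 + 4: now -4*t*exp(3*t)/3 + 4*exp(3*t)/9 - sin(3*t**3 + 12)/3 + ∫(6/t) dt.
Step 7. Evaluate the standard form [assuming t > 0]: now -4*t*exp(3*t)/3 + 4*exp(3*t)/9 + 6*log(t) - sin(3*t**3 + 12)/3.
Answer: -4*t*exp(3*t)/3 + 4*exp(3*t)/9 + 6*log(t) - sin(3*t**3 + 12)/3.


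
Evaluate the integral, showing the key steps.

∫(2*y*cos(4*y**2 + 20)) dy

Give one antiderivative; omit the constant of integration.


Step 1. Substitute u = y**2 + 5, turning ∫(2*y*cos(4*y**2 + 20)) dy into ∫(cos(4*u)) du: now ∫(cos(4*u)) du.
Step 2. Evaluate the standard form: now sin(4*u)/4.
Step 3. Substitute back u = y**2 + 5: now sin(4*y**2 + 20)/4.
Answer: sin(4*y**2 + 20)/4.


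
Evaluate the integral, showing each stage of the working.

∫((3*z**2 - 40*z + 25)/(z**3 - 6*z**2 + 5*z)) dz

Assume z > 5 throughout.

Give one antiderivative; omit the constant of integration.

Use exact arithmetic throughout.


Step 1. Decompose ∫((3*z**2 - 40*z + 25)/(z**3 - 6*z**2 + 5*z)) dz by partial fractions, (3*z**2 - 40*z + 25)/(z**3 - 6*z**2 + 5*z) = 3/(z - 1) - 5/(z - 5) + 5/z: now ∫(5/z) dz + ∫(-5/(z - 5)) dz + ∫(3/(z - 1)) dz.
Step 2. Evaluate the standard form [assuming z > 0]: now 5*log(z) + ∫(-5/(z - 5)) dz + ∫(3/(z - 1)) dz.
Step 3. Evaluate the standard form [assuming z > 5]: now 5*log(z) - 5*log(z - 5) + ∫(3/(z - 1)) dz.
Step 4. Evaluate the standard form [assuming z > 1]: now 5*log(z) - 5*log(z - 5) + 3*log(z - 1).
Answer: 5*log(z) - 5*log(z - 5) + 3*log(z - 1).


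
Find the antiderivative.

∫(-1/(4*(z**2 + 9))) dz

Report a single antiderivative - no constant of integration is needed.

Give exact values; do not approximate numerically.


Answer: -atan(z/3)/12.


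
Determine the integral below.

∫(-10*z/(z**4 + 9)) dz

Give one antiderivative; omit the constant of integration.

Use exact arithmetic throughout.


Answer: -5*atan(z**2/3)/3.


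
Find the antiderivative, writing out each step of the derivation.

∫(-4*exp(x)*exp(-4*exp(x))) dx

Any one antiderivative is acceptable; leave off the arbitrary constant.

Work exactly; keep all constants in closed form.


Step 1. Substitute u = exp(x), turning ∫(-4*exp(x)*exp(-4*exp(x))) dx into ∫(-4*exp(-4*u)) du: now ∫(-4*exp(-4*u)) du.
Step 2. Evaluate the standard form: now exp(-4*u).
Step 3. Substitute back u = exp(x): now exp(-4*exp(x)).
Answer: exp(-4*exp(x)).


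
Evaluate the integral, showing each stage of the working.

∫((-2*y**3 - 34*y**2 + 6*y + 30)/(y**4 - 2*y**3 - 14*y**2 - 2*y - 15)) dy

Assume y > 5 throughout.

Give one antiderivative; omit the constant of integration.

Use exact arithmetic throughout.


Step 1. Decompose ∫((-2*y**3 - 34*y**2 + 6*y + 30)/(y**4 - 2*y**3 - 14*y**2 - 2*y - 15)) dy by partial fractions, (-2*y**3 - 34*y**2 + 6*y + 30)/(y**4 - 2*y**3 - 14*y**2 - 2*y - 15) = -4/(y**2 + 1) + 3/(y + 3) - 5/(y - 5): now ∫(-5/(y - 5)) dy + ∫(3/(y + 3)) dy + ∫(-4/(y**2 + 1)) dy.
Step 2. Evaluate the standard form [assuming y > -3]: now 3*log(y + 3) + ∫(-5/(y - 5)) dy + ∫(-4/(y**2 + 1)) dy.
Step 3. Evaluate the standard form [assuming y > 5]: now -5*log(y - 5) + 3*log(y + 3) + ∫(-4/(y**2 + 1)) dy.
Step 4. Evaluate the standard form: now -5*log(y - 5) + 3*log(y + 3) - 4*atan(y).
Answer: -5*log(y - 5) + 3*log(y + 3) - 4*atan(y).


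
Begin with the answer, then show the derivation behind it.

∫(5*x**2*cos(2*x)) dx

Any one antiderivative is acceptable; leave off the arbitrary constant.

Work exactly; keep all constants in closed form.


The answer is 5*x**2*sin(2*x)/2 + 5*x*cos(2*x)/2 - 5*sin(2*x)/4.
Step 1. Integrate ∫(5*x**2*cos(2*x)) dx by parts with u = x**2, dv = (5*cos(2*x)) dx, so v = 5*sin(2*x)/2: now 5*x**2*sin(2*x)/2 + ∫(-5*x*sin(2*x)) dx.
Step 2. Integrate ∫(-5*x*sin(2*x)) dx by parts with u = x, dv = (-5*sin(2*x)) dx, so v = 5*cos(2*x)/2: now 5*x**2*sin(2*x)/2 + 5*x*cos(2*x)/2 + ∫(-5*cos(2*x)/2) dx.
Step 3. Evaluate the standard form: now 5*x**2*sin(2*x)/2 + 5*x*cos(2*x)/2 - 5*sin(2*x)/4.
Answer: 5*x**2*sin(2*x)/2 + 5*x*cos(2*x)/2 - 5*sin(2*x)/4.


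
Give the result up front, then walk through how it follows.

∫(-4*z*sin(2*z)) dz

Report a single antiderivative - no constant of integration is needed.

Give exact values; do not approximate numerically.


The answer is 2*z*cos(2*z) - sin(2*z).
Step 1. Integrate ∫(-4*z*sin(2*z)) dz by parts with u = z, dv = (-4*sin(2*z)) dz, so v = 2*cos(2*z): now 2*z*cos(2*z) + ∫(-2*cos(2*z)) dz.
Step 2. Evaluate the standard form: now 2*z*cos(2*z) - sin(2*z).
Answer: 2*z*cos(2*z) - sin(2*z).


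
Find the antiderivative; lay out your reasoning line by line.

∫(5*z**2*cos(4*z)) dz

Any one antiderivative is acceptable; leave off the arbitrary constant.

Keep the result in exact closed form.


Step 1. Integrate ∫(5*z**2*cos(4*z)) dz by parts with u = z**2, dv = (5*cos(4*z)) dz, so v = 5*sin(4*z)/4: now 5*z**2*sin(4*z)/4 + ∫(-5*z*sin(4*z)/2) dz.
Step 2. Integrate ∫(-5*z*sin(4*z)/2) dz by parts with u = z, dv = (-5*sin(4*z)/2) dz, so v = 5*cos(4*z)/8: now 5*z**2*sin(4*z)/4 + 5*z*cos(4*z)/8 + ∫(-5*cos(4*z)/8) dz.
Step 3. Evaluate the standard form: now 5*z**2*sin(4*z)/4 + 5*z*cos(4*z)/8 - 5*sin(4*z)/32.
Answer: 5*z**2*sin(4*z)/4 + 5*z*cos(4*z)/8 - 5*sin(4*z)/32.
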